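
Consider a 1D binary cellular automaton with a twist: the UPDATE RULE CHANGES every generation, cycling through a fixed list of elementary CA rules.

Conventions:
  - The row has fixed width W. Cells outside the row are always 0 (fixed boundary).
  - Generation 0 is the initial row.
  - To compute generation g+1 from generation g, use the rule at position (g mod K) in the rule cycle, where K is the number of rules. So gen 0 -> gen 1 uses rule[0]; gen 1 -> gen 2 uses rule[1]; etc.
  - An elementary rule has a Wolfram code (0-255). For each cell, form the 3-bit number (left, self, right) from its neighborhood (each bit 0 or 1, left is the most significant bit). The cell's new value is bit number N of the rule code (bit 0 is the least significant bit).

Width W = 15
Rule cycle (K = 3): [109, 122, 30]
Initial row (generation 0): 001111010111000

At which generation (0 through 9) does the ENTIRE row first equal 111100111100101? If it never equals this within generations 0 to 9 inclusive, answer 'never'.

Gen 0: 001111010111000
Gen 1 (rule 109): 101001111101011
Gen 2 (rule 122): 010111000110111
Gen 3 (rule 30): 110100101100100
Gen 4 (rule 109): 111100111100101
Gen 5 (rule 122): 100111100111010
Gen 6 (rule 30): 111100011100011
Gen 7 (rule 109): 100101010101011
Gen 8 (rule 122): 011010101010111
Gen 9 (rule 30): 110010101010100

Answer: 4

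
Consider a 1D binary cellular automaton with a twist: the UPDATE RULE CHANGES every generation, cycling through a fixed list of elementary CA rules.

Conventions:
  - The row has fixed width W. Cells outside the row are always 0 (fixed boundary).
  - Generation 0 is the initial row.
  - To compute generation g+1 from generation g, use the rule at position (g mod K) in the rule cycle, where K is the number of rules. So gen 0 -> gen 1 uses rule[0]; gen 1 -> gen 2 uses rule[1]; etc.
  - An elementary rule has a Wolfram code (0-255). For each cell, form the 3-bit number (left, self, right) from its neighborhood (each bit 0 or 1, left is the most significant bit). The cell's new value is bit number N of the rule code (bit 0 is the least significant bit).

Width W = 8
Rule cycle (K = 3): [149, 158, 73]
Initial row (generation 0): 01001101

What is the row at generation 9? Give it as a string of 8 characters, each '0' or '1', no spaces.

Answer: 11011000

Derivation:
Gen 0: 01001101
Gen 1 (rule 149): 01100001
Gen 2 (rule 158): 11010011
Gen 3 (rule 73): 11000011
Gen 4 (rule 149): 00111000
Gen 5 (rule 158): 01110100
Gen 6 (rule 73): 01010001
Gen 7 (rule 149): 01011101
Gen 8 (rule 158): 11011001
Gen 9 (rule 73): 11011000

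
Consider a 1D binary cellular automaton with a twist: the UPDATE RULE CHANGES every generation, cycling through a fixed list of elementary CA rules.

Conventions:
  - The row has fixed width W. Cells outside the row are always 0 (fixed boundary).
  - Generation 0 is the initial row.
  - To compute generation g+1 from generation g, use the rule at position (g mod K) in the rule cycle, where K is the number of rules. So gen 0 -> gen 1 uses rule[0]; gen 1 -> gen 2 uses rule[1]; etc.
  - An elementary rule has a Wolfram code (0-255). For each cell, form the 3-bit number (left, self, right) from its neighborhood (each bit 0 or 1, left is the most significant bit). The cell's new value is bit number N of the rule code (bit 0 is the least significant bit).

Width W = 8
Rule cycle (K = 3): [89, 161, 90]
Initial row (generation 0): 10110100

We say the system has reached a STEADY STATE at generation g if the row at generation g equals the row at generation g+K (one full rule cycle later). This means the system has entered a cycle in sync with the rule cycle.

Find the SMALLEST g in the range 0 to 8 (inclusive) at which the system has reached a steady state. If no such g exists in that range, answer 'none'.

Gen 0: 10110100
Gen 1 (rule 89): 00110011
Gen 2 (rule 161): 10000000
Gen 3 (rule 90): 01000000
Gen 4 (rule 89): 00111111
Gen 5 (rule 161): 10011110
Gen 6 (rule 90): 01110011
Gen 7 (rule 89): 01011011
Gen 8 (rule 161): 00100100
Gen 9 (rule 90): 01011010
Gen 10 (rule 89): 00011001
Gen 11 (rule 161): 11000000

Answer: none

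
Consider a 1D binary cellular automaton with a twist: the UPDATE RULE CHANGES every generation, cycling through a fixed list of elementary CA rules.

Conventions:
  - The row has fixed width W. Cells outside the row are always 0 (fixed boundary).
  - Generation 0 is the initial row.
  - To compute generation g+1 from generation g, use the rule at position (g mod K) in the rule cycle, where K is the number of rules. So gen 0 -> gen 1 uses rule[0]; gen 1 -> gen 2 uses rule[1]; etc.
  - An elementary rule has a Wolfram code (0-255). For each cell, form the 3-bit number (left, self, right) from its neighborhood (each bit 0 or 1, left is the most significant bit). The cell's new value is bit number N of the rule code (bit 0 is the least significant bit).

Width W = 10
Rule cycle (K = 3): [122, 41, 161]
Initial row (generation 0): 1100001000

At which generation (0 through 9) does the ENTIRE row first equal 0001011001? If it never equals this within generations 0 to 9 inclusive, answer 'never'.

Gen 0: 1100001000
Gen 1 (rule 122): 1110010100
Gen 2 (rule 41): 1000001001
Gen 3 (rule 161): 0011100000
Gen 4 (rule 122): 0110110000
Gen 5 (rule 41): 0101100111
Gen 6 (rule 161): 0010000010
Gen 7 (rule 122): 0101000101
Gen 8 (rule 41): 0010010010
Gen 9 (rule 161): 1000000000

Answer: never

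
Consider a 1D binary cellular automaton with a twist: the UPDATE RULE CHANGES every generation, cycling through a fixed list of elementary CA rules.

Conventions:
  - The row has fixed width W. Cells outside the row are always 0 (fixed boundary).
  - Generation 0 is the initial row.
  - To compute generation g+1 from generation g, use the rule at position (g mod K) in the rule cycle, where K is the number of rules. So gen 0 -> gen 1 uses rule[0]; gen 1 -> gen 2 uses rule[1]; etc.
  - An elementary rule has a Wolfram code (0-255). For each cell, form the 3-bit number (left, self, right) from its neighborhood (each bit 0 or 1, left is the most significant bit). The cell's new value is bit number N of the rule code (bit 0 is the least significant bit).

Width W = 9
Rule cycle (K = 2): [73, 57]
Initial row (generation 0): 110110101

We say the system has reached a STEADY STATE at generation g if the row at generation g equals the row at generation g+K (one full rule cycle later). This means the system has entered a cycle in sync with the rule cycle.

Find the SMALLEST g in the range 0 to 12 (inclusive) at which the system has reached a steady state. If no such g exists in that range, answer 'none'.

Gen 0: 110110101
Gen 1 (rule 73): 110110000
Gen 2 (rule 57): 101101111
Gen 3 (rule 73): 001101001
Gen 4 (rule 57): 101010100
Gen 5 (rule 73): 000000001
Gen 6 (rule 57): 111111100
Gen 7 (rule 73): 100000101
Gen 8 (rule 57): 011110010
Gen 9 (rule 73): 010010000
Gen 10 (rule 57): 001001111
Gen 11 (rule 73): 100001001
Gen 12 (rule 57): 011100100
Gen 13 (rule 73): 010100001
Gen 14 (rule 57): 001011100

Answer: none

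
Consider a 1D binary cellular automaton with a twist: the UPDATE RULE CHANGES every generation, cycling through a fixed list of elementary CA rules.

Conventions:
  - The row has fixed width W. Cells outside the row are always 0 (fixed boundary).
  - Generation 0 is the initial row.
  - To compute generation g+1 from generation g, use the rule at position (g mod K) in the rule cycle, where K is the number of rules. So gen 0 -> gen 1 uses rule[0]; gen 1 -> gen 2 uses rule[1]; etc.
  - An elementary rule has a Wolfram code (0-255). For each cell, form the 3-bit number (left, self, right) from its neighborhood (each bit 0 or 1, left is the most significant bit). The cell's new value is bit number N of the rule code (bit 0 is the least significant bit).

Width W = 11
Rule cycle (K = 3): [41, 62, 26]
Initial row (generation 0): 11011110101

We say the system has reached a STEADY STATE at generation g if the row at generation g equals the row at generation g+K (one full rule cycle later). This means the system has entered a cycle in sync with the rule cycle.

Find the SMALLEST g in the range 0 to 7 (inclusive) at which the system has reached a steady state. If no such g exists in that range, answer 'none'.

Answer: none

Derivation:
Gen 0: 11011110101
Gen 1 (rule 41): 10110001010
Gen 2 (rule 62): 11101011111
Gen 3 (rule 26): 10000010000
Gen 4 (rule 41): 00111000111
Gen 5 (rule 62): 01100101100
Gen 6 (rule 26): 11011001010
Gen 7 (rule 41): 10110000100
Gen 8 (rule 62): 11101001110
Gen 9 (rule 26): 10000111001
Gen 10 (rule 41): 00110100000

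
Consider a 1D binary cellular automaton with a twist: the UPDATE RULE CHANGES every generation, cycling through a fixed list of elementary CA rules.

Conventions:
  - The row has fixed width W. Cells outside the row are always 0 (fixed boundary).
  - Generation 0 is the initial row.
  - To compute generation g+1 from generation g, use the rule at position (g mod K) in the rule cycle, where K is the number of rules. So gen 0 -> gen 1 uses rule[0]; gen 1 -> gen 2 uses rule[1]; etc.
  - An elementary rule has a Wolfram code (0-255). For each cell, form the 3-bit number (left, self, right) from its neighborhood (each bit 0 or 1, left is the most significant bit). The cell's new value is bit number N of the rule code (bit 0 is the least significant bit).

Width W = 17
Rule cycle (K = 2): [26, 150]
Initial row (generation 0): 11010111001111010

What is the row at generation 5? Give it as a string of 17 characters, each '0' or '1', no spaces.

Answer: 01100010001101010

Derivation:
Gen 0: 11010111001111010
Gen 1 (rule 26): 10000100111000001
Gen 2 (rule 150): 11001111010100011
Gen 3 (rule 26): 10111000000010110
Gen 4 (rule 150): 10010100000110001
Gen 5 (rule 26): 01100010001101010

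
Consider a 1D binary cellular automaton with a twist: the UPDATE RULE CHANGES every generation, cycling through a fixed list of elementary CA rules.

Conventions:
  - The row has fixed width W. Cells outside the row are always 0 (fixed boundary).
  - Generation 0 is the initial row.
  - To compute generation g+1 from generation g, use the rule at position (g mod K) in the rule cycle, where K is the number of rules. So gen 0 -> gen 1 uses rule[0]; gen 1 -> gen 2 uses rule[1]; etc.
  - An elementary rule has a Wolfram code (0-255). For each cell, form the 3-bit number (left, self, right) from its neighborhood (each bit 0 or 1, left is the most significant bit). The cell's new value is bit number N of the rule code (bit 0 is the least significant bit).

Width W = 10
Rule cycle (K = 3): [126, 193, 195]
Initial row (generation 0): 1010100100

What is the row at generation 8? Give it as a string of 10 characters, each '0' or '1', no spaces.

Answer: 0111111111

Derivation:
Gen 0: 1010100100
Gen 1 (rule 126): 1111111110
Gen 2 (rule 193): 0111111110
Gen 3 (rule 195): 1011111110
Gen 4 (rule 126): 1110000011
Gen 5 (rule 193): 0110111001
Gen 6 (rule 195): 1010011010
Gen 7 (rule 126): 1111111111
Gen 8 (rule 193): 0111111111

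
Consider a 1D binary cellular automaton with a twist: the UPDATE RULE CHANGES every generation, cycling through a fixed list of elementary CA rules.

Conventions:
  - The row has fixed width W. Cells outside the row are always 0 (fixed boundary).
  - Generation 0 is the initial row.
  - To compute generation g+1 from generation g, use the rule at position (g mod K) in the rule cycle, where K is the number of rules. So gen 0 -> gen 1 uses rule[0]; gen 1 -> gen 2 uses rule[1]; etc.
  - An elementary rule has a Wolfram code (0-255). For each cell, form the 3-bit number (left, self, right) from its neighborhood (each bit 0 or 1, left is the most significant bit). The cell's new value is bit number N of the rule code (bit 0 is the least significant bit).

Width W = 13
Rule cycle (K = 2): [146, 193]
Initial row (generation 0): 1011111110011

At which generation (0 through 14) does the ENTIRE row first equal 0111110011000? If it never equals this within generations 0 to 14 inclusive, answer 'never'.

Gen 0: 1011111110011
Gen 1 (rule 146): 0001111101100
Gen 2 (rule 193): 1100111100101
Gen 3 (rule 146): 0011011011000
Gen 4 (rule 193): 1001001001011
Gen 5 (rule 146): 0110110110000
Gen 6 (rule 193): 0010010010111
Gen 7 (rule 146): 0101101100010
Gen 8 (rule 193): 0000100101000
Gen 9 (rule 146): 0001011000100
Gen 10 (rule 193): 1100001010001
Gen 11 (rule 146): 0010010001010
Gen 12 (rule 193): 1000000100000
Gen 13 (rule 146): 0100001010000
Gen 14 (rule 193): 0001100000111

Answer: never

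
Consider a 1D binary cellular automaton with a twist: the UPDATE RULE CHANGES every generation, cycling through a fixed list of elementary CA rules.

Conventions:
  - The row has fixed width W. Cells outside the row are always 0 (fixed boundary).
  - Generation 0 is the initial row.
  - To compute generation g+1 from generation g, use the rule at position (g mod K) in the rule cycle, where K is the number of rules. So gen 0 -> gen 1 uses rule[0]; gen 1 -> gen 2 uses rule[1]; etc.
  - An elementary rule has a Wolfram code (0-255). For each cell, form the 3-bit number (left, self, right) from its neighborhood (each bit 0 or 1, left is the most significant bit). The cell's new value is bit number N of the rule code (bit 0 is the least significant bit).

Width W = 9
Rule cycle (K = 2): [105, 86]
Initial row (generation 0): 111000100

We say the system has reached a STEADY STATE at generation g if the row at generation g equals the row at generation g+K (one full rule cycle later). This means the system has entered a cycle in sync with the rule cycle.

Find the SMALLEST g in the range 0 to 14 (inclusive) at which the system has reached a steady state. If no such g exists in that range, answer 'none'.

Gen 0: 111000100
Gen 1 (rule 105): 101010001
Gen 2 (rule 86): 101011011
Gen 3 (rule 105): 010111111
Gen 4 (rule 86): 110000001
Gen 5 (rule 105): 110111100
Gen 6 (rule 86): 010000110
Gen 7 (rule 105): 000110110
Gen 8 (rule 86): 001010011
Gen 9 (rule 105): 100100011
Gen 10 (rule 86): 111110101
Gen 11 (rule 105): 100011010
Gen 12 (rule 86): 110101011
Gen 13 (rule 105): 111010111
Gen 14 (rule 86): 001010001
Gen 15 (rule 105): 100100100
Gen 16 (rule 86): 111111110

Answer: none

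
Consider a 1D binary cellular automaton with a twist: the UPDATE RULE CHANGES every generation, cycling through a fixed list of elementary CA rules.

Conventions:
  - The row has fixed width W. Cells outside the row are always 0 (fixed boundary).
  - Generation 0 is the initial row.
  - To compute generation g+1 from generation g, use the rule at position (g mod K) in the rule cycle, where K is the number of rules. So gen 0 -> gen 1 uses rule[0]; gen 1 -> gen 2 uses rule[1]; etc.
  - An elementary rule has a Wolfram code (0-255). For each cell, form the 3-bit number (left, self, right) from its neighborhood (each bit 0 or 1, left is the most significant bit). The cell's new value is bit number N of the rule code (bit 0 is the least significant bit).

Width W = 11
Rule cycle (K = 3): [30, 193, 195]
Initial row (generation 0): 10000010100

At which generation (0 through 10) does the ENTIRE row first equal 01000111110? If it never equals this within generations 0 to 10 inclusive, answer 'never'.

Answer: 5

Derivation:
Gen 0: 10000010100
Gen 1 (rule 30): 11000110110
Gen 2 (rule 193): 01010010010
Gen 3 (rule 195): 10000100100
Gen 4 (rule 30): 11001111110
Gen 5 (rule 193): 01000111110
Gen 6 (rule 195): 10011011110
Gen 7 (rule 30): 11110010001
Gen 8 (rule 193): 01110000100
Gen 9 (rule 195): 10110111001
Gen 10 (rule 30): 10100100111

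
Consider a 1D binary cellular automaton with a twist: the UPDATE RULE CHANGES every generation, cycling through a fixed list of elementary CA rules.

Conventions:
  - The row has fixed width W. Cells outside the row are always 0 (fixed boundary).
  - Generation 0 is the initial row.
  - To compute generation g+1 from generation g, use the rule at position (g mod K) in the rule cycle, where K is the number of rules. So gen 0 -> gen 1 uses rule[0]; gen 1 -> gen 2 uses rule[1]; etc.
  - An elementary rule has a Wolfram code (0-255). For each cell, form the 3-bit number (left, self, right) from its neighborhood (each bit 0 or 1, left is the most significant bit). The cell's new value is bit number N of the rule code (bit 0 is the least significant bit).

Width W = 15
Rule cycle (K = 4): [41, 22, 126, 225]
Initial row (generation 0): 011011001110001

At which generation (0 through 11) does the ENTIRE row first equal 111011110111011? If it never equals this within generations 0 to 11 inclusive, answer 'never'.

Answer: 3

Derivation:
Gen 0: 011011001110001
Gen 1 (rule 41): 010110001000100
Gen 2 (rule 22): 110001011101110
Gen 3 (rule 126): 111011110111011
Gen 4 (rule 225): 011101111011101
Gen 5 (rule 41): 010011000110010
Gen 6 (rule 22): 111100101001111
Gen 7 (rule 126): 100111111111001
Gen 8 (rule 225): 000011111111000
Gen 9 (rule 41): 111010000000011
Gen 10 (rule 22): 000011000000100
Gen 11 (rule 126): 000111100001110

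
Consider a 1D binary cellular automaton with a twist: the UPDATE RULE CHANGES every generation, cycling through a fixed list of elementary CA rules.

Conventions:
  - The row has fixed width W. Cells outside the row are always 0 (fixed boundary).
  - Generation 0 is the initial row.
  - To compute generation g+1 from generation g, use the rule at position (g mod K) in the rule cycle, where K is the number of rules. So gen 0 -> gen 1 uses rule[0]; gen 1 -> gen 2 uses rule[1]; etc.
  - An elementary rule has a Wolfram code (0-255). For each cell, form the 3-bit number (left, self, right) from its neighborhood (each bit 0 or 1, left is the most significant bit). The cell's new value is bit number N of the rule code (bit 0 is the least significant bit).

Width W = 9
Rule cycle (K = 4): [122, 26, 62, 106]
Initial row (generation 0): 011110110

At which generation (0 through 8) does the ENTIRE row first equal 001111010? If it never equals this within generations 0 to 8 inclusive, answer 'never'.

Gen 0: 011110110
Gen 1 (rule 122): 110011111
Gen 2 (rule 26): 101110000
Gen 3 (rule 62): 111001000
Gen 4 (rule 106): 101010000
Gen 5 (rule 122): 010101000
Gen 6 (rule 26): 100000100
Gen 7 (rule 62): 110001110
Gen 8 (rule 106): 110011010

Answer: never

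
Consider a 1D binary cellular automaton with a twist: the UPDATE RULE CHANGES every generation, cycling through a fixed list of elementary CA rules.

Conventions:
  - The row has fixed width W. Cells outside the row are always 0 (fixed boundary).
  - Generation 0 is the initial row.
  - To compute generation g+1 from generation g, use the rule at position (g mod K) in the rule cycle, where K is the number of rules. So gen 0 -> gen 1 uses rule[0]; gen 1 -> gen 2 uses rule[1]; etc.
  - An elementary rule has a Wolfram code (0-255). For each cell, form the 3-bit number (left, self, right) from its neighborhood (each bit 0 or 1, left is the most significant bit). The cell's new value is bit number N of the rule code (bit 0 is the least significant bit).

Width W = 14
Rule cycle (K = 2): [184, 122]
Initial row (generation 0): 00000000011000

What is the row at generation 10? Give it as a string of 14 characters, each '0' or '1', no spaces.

Answer: 00000000101010

Derivation:
Gen 0: 00000000011000
Gen 1 (rule 184): 00000000010100
Gen 2 (rule 122): 00000000101010
Gen 3 (rule 184): 00000000010101
Gen 4 (rule 122): 00000000101010
Gen 5 (rule 184): 00000000010101
Gen 6 (rule 122): 00000000101010
Gen 7 (rule 184): 00000000010101
Gen 8 (rule 122): 00000000101010
Gen 9 (rule 184): 00000000010101
Gen 10 (rule 122): 00000000101010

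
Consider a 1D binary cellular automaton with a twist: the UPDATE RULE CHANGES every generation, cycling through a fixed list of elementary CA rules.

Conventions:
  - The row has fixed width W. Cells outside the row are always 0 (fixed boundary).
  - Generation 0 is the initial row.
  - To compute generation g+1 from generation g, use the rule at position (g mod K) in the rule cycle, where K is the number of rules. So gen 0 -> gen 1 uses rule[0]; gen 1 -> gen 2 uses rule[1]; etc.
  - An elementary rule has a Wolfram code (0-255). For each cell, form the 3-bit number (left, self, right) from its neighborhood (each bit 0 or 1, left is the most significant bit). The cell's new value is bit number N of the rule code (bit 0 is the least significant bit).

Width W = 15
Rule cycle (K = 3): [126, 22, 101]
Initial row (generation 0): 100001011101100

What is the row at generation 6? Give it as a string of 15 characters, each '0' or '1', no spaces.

Answer: 111110101101011

Derivation:
Gen 0: 100001011101100
Gen 1 (rule 126): 110011110111110
Gen 2 (rule 22): 001100000000001
Gen 3 (rule 101): 100101111111101
Gen 4 (rule 126): 111111000000111
Gen 5 (rule 22): 000000100001000
Gen 6 (rule 101): 111110101101011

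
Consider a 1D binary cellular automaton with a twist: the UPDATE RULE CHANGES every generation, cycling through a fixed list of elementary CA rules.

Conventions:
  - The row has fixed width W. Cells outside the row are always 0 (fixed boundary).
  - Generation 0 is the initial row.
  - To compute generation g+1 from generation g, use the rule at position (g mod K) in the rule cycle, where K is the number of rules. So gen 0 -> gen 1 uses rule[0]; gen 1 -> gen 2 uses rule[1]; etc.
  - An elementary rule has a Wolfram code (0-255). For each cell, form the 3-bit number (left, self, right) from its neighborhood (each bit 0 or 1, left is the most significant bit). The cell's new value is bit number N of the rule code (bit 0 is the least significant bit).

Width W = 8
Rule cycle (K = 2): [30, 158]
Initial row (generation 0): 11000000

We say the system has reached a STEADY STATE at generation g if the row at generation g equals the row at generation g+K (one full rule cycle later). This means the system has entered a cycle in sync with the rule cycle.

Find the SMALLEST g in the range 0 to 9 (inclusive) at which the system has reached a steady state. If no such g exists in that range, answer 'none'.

Answer: 5

Derivation:
Gen 0: 11000000
Gen 1 (rule 30): 10100000
Gen 2 (rule 158): 10110000
Gen 3 (rule 30): 10101000
Gen 4 (rule 158): 10101100
Gen 5 (rule 30): 10101010
Gen 6 (rule 158): 10101011
Gen 7 (rule 30): 10101010
Gen 8 (rule 158): 10101011
Gen 9 (rule 30): 10101010
Gen 10 (rule 158): 10101011
Gen 11 (rule 30): 10101010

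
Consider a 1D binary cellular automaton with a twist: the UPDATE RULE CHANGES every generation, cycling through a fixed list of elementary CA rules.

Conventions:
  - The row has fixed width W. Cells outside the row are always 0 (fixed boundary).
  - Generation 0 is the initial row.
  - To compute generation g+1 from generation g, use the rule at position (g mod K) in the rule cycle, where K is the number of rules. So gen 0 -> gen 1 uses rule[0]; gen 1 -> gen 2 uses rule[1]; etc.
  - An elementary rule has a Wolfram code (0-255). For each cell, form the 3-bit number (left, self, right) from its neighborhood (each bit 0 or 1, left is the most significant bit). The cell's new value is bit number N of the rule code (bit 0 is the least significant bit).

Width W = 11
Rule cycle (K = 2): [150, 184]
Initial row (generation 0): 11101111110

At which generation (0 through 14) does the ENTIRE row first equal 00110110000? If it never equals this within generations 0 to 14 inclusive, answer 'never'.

Gen 0: 11101111110
Gen 1 (rule 150): 01000111101
Gen 2 (rule 184): 00100111010
Gen 3 (rule 150): 01111010011
Gen 4 (rule 184): 01110101010
Gen 5 (rule 150): 10100101011
Gen 6 (rule 184): 01010010110
Gen 7 (rule 150): 11011110001
Gen 8 (rule 184): 10111101000
Gen 9 (rule 150): 10011001100
Gen 10 (rule 184): 01010101010
Gen 11 (rule 150): 11010101011
Gen 12 (rule 184): 10101010110
Gen 13 (rule 150): 10101010001
Gen 14 (rule 184): 01010101000

Answer: never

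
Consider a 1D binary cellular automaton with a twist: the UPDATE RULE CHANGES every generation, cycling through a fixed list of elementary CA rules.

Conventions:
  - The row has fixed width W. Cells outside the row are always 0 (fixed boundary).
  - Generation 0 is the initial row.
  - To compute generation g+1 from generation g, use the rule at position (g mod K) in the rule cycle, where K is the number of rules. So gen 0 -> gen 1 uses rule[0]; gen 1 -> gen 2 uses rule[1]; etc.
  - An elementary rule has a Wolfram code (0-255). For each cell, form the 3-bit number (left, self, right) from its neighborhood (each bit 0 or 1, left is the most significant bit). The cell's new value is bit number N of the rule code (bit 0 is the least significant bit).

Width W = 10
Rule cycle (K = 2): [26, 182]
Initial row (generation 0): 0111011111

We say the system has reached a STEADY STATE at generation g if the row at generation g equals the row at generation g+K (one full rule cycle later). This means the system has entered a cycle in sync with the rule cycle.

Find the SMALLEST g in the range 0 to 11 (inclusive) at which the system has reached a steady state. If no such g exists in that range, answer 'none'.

Answer: 9

Derivation:
Gen 0: 0111011111
Gen 1 (rule 26): 1100010000
Gen 2 (rule 182): 0010111000
Gen 3 (rule 26): 0100100100
Gen 4 (rule 182): 1111111110
Gen 5 (rule 26): 1000000001
Gen 6 (rule 182): 1100000011
Gen 7 (rule 26): 1010000110
Gen 8 (rule 182): 1111001001
Gen 9 (rule 26): 1000110110
Gen 10 (rule 182): 1101001001
Gen 11 (rule 26): 1000110110
Gen 12 (rule 182): 1101001001
Gen 13 (rule 26): 1000110110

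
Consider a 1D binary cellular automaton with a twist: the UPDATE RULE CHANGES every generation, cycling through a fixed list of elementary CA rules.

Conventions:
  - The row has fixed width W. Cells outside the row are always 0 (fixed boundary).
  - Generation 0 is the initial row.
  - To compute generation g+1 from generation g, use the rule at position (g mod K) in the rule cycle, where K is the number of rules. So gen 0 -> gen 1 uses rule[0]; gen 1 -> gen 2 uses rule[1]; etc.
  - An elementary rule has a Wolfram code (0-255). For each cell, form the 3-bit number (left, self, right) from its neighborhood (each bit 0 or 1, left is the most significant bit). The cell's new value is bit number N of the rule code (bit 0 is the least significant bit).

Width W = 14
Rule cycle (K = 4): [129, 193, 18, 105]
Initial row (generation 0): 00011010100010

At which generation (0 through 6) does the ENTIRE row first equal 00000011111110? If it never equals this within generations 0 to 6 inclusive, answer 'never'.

Answer: never

Derivation:
Gen 0: 00011010100010
Gen 1 (rule 129): 11000000001000
Gen 2 (rule 193): 01011111100011
Gen 3 (rule 18): 10000000010100
Gen 4 (rule 105): 00111111001001
Gen 5 (rule 129): 10011110000000
Gen 6 (rule 193): 00001110111111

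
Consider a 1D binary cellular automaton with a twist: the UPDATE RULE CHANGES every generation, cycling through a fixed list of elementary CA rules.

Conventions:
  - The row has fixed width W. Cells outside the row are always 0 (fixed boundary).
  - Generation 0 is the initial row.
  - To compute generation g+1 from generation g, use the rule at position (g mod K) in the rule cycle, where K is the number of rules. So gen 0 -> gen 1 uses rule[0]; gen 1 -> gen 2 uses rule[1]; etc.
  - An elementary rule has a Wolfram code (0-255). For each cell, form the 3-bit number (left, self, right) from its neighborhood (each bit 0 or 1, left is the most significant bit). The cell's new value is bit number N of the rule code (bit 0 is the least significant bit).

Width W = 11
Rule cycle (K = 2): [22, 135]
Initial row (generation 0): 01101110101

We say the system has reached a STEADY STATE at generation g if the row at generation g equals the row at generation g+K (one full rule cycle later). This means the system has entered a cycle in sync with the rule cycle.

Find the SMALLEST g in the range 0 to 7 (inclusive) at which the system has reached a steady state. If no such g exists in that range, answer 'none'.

Answer: 4

Derivation:
Gen 0: 01101110101
Gen 1 (rule 22): 10000000101
Gen 2 (rule 135): 10111111101
Gen 3 (rule 22): 10000000001
Gen 4 (rule 135): 10111111111
Gen 5 (rule 22): 10000000000
Gen 6 (rule 135): 10111111111
Gen 7 (rule 22): 10000000000
Gen 8 (rule 135): 10111111111
Gen 9 (rule 22): 10000000000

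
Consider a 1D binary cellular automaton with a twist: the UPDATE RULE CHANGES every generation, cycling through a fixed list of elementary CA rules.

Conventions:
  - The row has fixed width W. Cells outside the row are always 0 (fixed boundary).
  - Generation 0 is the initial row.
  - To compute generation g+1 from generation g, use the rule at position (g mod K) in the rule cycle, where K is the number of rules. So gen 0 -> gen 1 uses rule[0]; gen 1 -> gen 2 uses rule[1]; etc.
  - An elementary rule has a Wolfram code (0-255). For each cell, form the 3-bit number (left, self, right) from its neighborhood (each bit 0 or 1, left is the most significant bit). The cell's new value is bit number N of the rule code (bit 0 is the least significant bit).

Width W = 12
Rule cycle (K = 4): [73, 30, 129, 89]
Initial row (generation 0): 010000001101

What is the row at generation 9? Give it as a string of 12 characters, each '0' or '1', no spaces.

Answer: 100000100101

Derivation:
Gen 0: 010000001101
Gen 1 (rule 73): 000111101100
Gen 2 (rule 30): 001100001010
Gen 3 (rule 129): 100001100000
Gen 4 (rule 89): 011101111111
Gen 5 (rule 73): 010101000001
Gen 6 (rule 30): 110101100011
Gen 7 (rule 129): 000000001000
Gen 8 (rule 89): 111111100111
Gen 9 (rule 73): 100000100101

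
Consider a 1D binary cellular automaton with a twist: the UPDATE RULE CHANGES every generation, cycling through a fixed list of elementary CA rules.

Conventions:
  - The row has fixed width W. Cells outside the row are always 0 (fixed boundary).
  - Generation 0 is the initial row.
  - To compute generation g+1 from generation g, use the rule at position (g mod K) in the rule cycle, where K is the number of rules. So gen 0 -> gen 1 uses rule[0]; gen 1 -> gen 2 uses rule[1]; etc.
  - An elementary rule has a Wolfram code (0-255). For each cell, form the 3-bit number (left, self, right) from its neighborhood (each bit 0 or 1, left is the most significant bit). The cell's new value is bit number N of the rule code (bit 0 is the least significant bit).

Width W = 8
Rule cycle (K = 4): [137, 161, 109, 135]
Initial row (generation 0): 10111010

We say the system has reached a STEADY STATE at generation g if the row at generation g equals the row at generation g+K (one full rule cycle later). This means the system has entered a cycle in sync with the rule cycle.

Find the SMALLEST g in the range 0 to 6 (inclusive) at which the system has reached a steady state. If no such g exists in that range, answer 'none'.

Answer: 1

Derivation:
Gen 0: 10111010
Gen 1 (rule 137): 00110000
Gen 2 (rule 161): 10000111
Gen 3 (rule 109): 10110101
Gen 4 (rule 135): 10000101
Gen 5 (rule 137): 00110000
Gen 6 (rule 161): 10000111
Gen 7 (rule 109): 10110101
Gen 8 (rule 135): 10000101
Gen 9 (rule 137): 00110000
Gen 10 (rule 161): 10000111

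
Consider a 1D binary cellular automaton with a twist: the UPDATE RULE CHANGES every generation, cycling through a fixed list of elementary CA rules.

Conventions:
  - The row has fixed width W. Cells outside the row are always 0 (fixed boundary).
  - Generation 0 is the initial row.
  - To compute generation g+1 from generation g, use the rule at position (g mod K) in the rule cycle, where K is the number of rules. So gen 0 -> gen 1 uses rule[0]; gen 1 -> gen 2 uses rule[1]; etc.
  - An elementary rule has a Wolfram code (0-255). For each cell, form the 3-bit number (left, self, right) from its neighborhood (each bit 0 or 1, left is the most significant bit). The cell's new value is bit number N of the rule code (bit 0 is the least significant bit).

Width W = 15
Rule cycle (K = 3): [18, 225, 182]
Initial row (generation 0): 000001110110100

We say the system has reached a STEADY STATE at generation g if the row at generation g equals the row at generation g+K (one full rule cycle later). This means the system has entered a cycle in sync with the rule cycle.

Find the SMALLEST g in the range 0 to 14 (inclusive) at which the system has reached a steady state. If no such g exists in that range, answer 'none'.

Gen 0: 000001110110100
Gen 1 (rule 18): 000010000000010
Gen 2 (rule 225): 111000111111000
Gen 3 (rule 182): 010101011110100
Gen 4 (rule 18): 100000000000010
Gen 5 (rule 225): 001111111111000
Gen 6 (rule 182): 010111111110100
Gen 7 (rule 18): 100000000000010
Gen 8 (rule 225): 001111111111000
Gen 9 (rule 182): 010111111110100
Gen 10 (rule 18): 100000000000010
Gen 11 (rule 225): 001111111111000
Gen 12 (rule 182): 010111111110100
Gen 13 (rule 18): 100000000000010
Gen 14 (rule 225): 001111111111000
Gen 15 (rule 182): 010111111110100
Gen 16 (rule 18): 100000000000010
Gen 17 (rule 225): 001111111111000

Answer: 4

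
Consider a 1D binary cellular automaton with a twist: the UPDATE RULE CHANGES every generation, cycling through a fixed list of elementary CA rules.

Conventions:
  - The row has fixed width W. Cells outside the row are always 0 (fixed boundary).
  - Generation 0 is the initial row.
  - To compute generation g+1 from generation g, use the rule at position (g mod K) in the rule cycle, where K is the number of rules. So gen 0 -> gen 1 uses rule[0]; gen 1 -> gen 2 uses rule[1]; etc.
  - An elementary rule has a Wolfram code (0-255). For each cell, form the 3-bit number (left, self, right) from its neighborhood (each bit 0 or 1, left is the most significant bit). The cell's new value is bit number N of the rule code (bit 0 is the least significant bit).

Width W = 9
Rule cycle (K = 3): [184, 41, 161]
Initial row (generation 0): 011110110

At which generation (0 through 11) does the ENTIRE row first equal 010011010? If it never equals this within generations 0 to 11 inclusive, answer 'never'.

Answer: 2

Derivation:
Gen 0: 011110110
Gen 1 (rule 184): 011101101
Gen 2 (rule 41): 010011010
Gen 3 (rule 161): 000000100
Gen 4 (rule 184): 000000010
Gen 5 (rule 41): 111111000
Gen 6 (rule 161): 011110011
Gen 7 (rule 184): 011101010
Gen 8 (rule 41): 010010100
Gen 9 (rule 161): 000001001
Gen 10 (rule 184): 000000100
Gen 11 (rule 41): 111110001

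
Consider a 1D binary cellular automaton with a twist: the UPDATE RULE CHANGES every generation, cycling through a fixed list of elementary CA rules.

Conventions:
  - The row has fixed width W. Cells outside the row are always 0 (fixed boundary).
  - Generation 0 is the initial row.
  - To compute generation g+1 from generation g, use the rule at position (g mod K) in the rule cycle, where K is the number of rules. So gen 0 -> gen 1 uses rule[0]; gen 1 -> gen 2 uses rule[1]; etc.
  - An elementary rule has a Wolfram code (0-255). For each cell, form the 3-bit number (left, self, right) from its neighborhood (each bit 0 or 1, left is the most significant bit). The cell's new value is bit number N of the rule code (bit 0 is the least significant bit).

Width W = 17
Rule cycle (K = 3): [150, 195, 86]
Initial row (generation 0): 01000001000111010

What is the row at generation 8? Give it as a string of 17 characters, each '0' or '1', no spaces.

Gen 0: 01000001000111010
Gen 1 (rule 150): 11100011101010011
Gen 2 (rule 195): 01101101100000101
Gen 3 (rule 86): 10100100110001101
Gen 4 (rule 150): 10111111001010001
Gen 5 (rule 195): 00011111010000110
Gen 6 (rule 86): 00100001011001011
Gen 7 (rule 150): 01110011000111000
Gen 8 (rule 195): 10110101011011011

Answer: 10110101011011011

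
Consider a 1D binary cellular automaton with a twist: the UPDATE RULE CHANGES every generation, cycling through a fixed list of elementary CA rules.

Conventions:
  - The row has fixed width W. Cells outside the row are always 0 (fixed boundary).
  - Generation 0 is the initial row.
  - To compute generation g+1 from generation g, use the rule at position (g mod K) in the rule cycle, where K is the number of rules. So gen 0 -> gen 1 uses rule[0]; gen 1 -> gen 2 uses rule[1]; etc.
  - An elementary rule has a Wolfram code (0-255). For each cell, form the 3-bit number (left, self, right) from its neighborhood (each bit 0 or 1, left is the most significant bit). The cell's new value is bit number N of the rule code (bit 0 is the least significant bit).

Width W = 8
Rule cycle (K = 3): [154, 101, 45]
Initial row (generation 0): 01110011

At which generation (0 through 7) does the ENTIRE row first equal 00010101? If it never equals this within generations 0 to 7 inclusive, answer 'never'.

Answer: 4

Derivation:
Gen 0: 01110011
Gen 1 (rule 154): 11101110
Gen 2 (rule 101): 00110010
Gen 3 (rule 45): 10100010
Gen 4 (rule 154): 00010101
Gen 5 (rule 101): 11011111
Gen 6 (rule 45): 10110000
Gen 7 (rule 154): 00101000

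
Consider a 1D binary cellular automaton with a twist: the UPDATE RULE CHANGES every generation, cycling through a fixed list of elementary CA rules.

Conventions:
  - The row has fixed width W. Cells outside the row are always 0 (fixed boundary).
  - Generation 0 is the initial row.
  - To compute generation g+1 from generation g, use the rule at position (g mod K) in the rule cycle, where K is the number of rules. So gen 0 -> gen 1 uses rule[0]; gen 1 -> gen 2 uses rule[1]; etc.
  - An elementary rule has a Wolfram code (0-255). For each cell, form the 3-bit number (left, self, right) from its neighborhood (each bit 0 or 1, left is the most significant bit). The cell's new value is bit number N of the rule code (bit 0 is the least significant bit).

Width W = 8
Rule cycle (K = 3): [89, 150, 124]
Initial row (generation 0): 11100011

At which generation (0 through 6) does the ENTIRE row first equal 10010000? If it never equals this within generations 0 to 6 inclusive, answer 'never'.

Answer: 2

Derivation:
Gen 0: 11100011
Gen 1 (rule 89): 10111011
Gen 2 (rule 150): 10010000
Gen 3 (rule 124): 11011000
Gen 4 (rule 89): 11011111
Gen 5 (rule 150): 00001110
Gen 6 (rule 124): 00001011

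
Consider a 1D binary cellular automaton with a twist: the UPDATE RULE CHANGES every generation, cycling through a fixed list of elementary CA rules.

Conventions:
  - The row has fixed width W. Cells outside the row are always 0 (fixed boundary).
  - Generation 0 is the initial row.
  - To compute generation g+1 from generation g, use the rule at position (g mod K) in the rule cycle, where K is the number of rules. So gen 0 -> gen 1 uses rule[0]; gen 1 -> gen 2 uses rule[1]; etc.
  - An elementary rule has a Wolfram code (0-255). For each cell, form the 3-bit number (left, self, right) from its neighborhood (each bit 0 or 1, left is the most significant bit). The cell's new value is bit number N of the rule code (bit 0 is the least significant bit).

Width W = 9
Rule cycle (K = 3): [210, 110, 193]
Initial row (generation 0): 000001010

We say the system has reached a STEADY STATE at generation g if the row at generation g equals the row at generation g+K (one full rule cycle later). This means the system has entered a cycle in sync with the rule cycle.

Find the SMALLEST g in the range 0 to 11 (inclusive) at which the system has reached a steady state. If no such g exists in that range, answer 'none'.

Answer: none

Derivation:
Gen 0: 000001010
Gen 1 (rule 210): 000010001
Gen 2 (rule 110): 000110011
Gen 3 (rule 193): 110010001
Gen 4 (rule 210): 011101010
Gen 5 (rule 110): 110111110
Gen 6 (rule 193): 010011110
Gen 7 (rule 210): 101101111
Gen 8 (rule 110): 111111001
Gen 9 (rule 193): 011111000
Gen 10 (rule 210): 101111100
Gen 11 (rule 110): 111000100
Gen 12 (rule 193): 011010001
Gen 13 (rule 210): 101001010
Gen 14 (rule 110): 111011110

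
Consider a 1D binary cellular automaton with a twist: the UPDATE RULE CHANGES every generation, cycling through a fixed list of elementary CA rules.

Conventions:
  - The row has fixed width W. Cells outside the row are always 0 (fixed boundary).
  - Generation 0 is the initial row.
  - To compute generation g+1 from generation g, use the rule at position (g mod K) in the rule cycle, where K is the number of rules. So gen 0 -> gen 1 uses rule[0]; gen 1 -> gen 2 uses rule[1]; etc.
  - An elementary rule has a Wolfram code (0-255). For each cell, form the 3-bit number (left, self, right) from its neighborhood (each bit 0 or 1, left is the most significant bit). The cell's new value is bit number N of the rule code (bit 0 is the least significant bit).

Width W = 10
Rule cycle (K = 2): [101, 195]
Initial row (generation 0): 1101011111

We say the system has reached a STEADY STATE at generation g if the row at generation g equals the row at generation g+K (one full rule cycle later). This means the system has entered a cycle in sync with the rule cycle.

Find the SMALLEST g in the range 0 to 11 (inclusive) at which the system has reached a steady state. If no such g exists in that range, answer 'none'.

Answer: none

Derivation:
Gen 0: 1101011111
Gen 1 (rule 101): 0111100001
Gen 2 (rule 195): 1011101110
Gen 3 (rule 101): 1100110010
Gen 4 (rule 195): 0101010100
Gen 5 (rule 101): 0111111101
Gen 6 (rule 195): 1011111100
Gen 7 (rule 101): 1100000101
Gen 8 (rule 195): 0101111000
Gen 9 (rule 101): 0110001011
Gen 10 (rule 195): 1010110001
Gen 11 (rule 101): 1111010101
Gen 12 (rule 195): 0111000000
Gen 13 (rule 101): 0001011111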